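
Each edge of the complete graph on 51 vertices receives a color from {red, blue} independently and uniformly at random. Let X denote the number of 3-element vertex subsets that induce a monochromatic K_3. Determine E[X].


Let X = Σ_S X_S over the C(51, 3) = 20825 subsets S of size 3, where X_S = 1 if the K_3 on S is monochromatic.
For a fixed S, the K_3 on S has C(3, 2) = 3 edges. P[all 3 edges red] = (1/2)^3, and likewise for blue, so P[monochromatic] = 2·(1/2)^3 = 2^{1 − 3} = 1/4.
Summing: E[X] = C(51, 3) · 2^{1 − 3} = 20825 · 1/4 = 20825/4.
Numerically: E[X] ≈ 5206.250.

E[X] = C(51,3)·2^(1−C(3,2)) = 20825/4 ≈ 5206.250.


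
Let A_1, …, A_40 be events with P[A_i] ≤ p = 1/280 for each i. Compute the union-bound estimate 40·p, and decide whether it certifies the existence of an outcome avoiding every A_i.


Union bound: P[∪_{i=1}^{40} A_i] ≤ Σ_i P[A_i] ≤ 40·p = 40·(1/280) = 1/7.
Numerically: 1/7 ≈ 0.142857.
Is 1/7 < 1? YES.
Since P[∪ A_i] ≤ 1/7 < 1, the complement has P[∩ A_i^c] ≥ 1 − 1/7 = 6/7 > 0, so some outcome avoids every A_i.

40·p = 1/7 ≈ 0.142857; existence CERTIFIED by the union bound.


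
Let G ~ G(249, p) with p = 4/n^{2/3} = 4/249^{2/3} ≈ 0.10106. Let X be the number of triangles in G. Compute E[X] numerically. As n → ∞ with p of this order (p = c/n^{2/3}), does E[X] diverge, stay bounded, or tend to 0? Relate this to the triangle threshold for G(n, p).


Number of potential triangles: C(249, 3) = 2542124.
Each occurs with probability p³ ≈ (0.10106)³ ≈ 1.0322414e-03.
By linearity: E[X] = C(249, 3)·p³ ≈ 2542124 · 1.0322414e-03 ≈ 2624.08568.
Since α = 2/3 < 1, p = c/n^{2/3} ≫ 1/n is above the triangle threshold p ~ 1/n. Asymptotically E[X] ~ (c³/6)·n^{3(1−α)} = (4³/6)·n^{1} → ∞; triangles are abundant w.h.p.

E[X] ≈ 2624.08568; in regime p = Θ(1/n^{2/3}) E[X] diverges (above the triangle threshold p ~ 1/n).


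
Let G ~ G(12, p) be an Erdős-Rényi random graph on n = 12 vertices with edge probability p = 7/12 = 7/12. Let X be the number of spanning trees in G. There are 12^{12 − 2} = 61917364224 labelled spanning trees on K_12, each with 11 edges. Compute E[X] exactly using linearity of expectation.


K_12 has 12^{12 − 2} = 61917364224 labelled spanning trees.
For each such spanning tree H, let X_H = 1 if all 11 edges of H are present in G. Then P[X_H = 1] = p^{11} = (7/12)^{11} = 1977326743/743008370688.
Summing the indicators: E[X] = Σ_H E[X_H] = 61917364224 · p^{11} = 61917364224 · 1977326743/743008370688 = 1977326743/12.
Numerically: E[X] ≈ 1.64777e+08.

E[X] = 61917364224 · (7/12)^{11} = 1977326743/12 ≈ 1.64777e+08.


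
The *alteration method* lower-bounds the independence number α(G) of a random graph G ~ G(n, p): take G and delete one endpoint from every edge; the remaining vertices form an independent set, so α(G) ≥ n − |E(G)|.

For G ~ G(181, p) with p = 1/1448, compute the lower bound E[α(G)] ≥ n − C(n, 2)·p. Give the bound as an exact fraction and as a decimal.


E[|E(G)|] = C(181, 2)·p = 16290 · (1/1448) = 45/4.
E[α(G)] ≥ n − E[|E(G)|] = 181 − 45/4 = 679/4.
Numerically: ≈ 169.750.
(This is only a lower bound; the true E[α(G)] may be larger.)

E[α(G)] ≥ 679/4 ≈ 169.750.


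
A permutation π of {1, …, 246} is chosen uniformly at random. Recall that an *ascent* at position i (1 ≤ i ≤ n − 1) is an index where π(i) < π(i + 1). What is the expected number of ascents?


Write X = Σ X_I over i = 1, …, 245, with X_I the indicator of one ascent.
There are 245 indicators.
For each fixed i, the pair (π(i), π(i+1)) is a uniformly random ordered pair of distinct values from {1, …, 246}; by symmetry P[π(i) < π(i+1)] = 1/2.
By linearity: E[X] = 245 · (1/2) = (246 − 1) · (1/2) = 245/2 ≈ 122.50000.

E[X] = 245/2 = 122.50000.


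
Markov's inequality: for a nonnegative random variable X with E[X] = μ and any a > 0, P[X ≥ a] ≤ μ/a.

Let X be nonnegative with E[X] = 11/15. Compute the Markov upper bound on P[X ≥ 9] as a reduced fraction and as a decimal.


μ = E[X] = 11/15, a = 9.
Markov: P[X ≥ 9] ≤ μ/a = (11/15)/9 = 11/135.
Numerically: ≈ 0.0815.
(Since a = 9 > μ = 0.7333, the bound 11/135 is < 1 and informative.)

P[X ≥ 9] ≤ 11/135 ≈ 0.0815.


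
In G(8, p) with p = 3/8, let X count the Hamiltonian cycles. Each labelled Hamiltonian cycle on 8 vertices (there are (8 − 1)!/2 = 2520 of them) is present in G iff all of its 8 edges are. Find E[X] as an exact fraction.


K_8 has (8 − 1)!/2 = 2520 labelled Hamiltonian cycles.
For each such Hamiltonian cycle H, let X_H = 1 if all 8 edges of H are present in G. Then P[X_H = 1] = p^{8} = (3/8)^{8} = 6561/16777216.
Summing the indicators: E[X] = Σ_H E[X_H] = 2520 · p^{8} = 2520 · 6561/16777216 = 2066715/2097152.
Numerically: E[X] ≈ 0.9855.

E[X] = 2520 · (3/8)^{8} = 2066715/2097152 ≈ 0.9855.


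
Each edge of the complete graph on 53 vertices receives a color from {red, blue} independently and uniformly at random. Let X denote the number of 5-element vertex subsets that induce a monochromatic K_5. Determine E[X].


Let X = Σ_S X_S over the C(53, 5) = 2869685 subsets S of size 5, where X_S = 1 if the K_5 on S is monochromatic.
For a fixed S, the K_5 on S has C(5, 2) = 10 edges. P[all 10 edges red] = (1/2)^10, and likewise for blue, so P[monochromatic] = 2·(1/2)^10 = 2^{1 − 10} = 1/512.
Summing: E[X] = C(53, 5) · 2^{1 − 10} = 2869685 · 1/512 = 2869685/512.
Numerically: E[X] ≈ 5604.854.

E[X] = C(53,5)·2^(1−C(5,2)) = 2869685/512 ≈ 5604.854.


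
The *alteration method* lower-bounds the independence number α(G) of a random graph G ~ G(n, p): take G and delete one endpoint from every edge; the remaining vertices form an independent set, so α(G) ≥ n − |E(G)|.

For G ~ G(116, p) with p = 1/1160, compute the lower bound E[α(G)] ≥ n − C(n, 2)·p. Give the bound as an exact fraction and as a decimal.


E[|E(G)|] = C(116, 2)·p = 6670 · (1/1160) = 23/4.
E[α(G)] ≥ n − E[|E(G)|] = 116 − 23/4 = 441/4.
Numerically: ≈ 110.2500.
(This is only a lower bound; the true E[α(G)] may be larger.)

E[α(G)] ≥ 441/4 ≈ 110.2500.


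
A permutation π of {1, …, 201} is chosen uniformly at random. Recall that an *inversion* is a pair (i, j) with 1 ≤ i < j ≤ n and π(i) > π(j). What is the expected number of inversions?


Write X = Σ X_I over the C(201, 2) = 20100 pairs i < j, with X_I the indicator of one inversion.
There are 20100 indicators.
For each fixed pair i < j, the values π(i) and π(j) are two distinct elements of {1, …, 201} in uniformly random order; by symmetry P[π(i) > π(j)] = 1/2.
By linearity: E[X] = 20100 · (1/2) = C(201, 2) · (1/2) = 20100/2 = 10050 ≈ 10050.000000.

E[X] = 10050 = 10050.000000.


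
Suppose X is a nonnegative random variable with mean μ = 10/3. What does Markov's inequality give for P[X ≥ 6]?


μ = E[X] = 10/3, a = 6.
Markov: P[X ≥ 6] ≤ μ/a = (10/3)/6 = 5/9.
Numerically: ≈ 0.556.
(Since a = 6 > μ = 3.333, the bound 5/9 is < 1 and informative.)

P[X ≥ 6] ≤ 5/9 ≈ 0.556.


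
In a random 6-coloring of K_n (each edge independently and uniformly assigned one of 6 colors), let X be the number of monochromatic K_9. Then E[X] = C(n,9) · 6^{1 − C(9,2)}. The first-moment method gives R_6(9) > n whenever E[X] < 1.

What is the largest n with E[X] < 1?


We need C(n, 9) · 6^{1 − 36} < 1, i.e. C(n, 9) < 6^{36 − 1} = 1719070799748422591028658176.
Check values of n near the boundary:
  n = 4402: C(4402, 9) = 1696419745356657449393393700; 1696419745356657449393393700 < 1719070799748422591028658176? YES
  n = 4403: C(4403, 9) = 1699894433046281918452233150; 1699894433046281918452233150 < 1719070799748422591028658176? YES
  n = 4404: C(4404, 9) = 1703375445537161676647015880; 1703375445537161676647015880 < 1719070799748422591028658176? YES
  n = 4405: C(4405, 9) = 1706862792900636302463627150; 1706862792900636302463627150 < 1719070799748422591028658176? YES
  n = 4406: C(4406, 9) = 1710356485221788389505285700; 1710356485221788389505285700 < 1719070799748422591028658176? YES
  n = 4407: C(4407, 9) = 1713856532599459170657070050; 1713856532599459170657070050 < 1719070799748422591028658176? YES
  n = 4408: C(4408, 9) = 1717362945146264156457459600; 1717362945146264156457459600 < 1719070799748422591028658176? YES
  n = 4409: C(4409, 9) = 1720875732988608787686577131; 1720875732988608787686577131 < 1719070799748422591028658176? NO
The largest n with C(n, 9) < 1719070799748422591028658176 is n = 4408 (where E[X] = 35778394690547169926197075/35813974994758803979763712 ≈ 0.9990). Hence R_6(9) > 4408, i.e. R_6(9) ≥ 4409.

Largest n = 4408; hence R_6(9) > 4408.


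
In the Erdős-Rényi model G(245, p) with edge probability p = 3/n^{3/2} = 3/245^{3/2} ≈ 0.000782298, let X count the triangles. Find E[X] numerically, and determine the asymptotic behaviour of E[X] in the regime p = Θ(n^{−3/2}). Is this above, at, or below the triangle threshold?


Number of potential triangles: C(245, 3) = 2421090.
Each occurs with probability p³ ≈ (0.000782298)³ ≈ 4.78758375e-10.
By linearity: E[X] = C(245, 3)·p³ ≈ 2421090 · 4.78758375e-10 ≈ 0.001159.
Since α = 3/2 > 1, p = c/n^{3/2} = o(1/n) is below the triangle threshold p ~ 1/n. Asymptotically E[X] ~ (c³/6)·n^{3(1−α)} = (3³/6)·n^{-1.5} → 0, so by Markov's inequality G has no triangles w.h.p.

E[X] ≈ 0.001159; in regime p = Θ(1/n^{3/2}) E[X] tends to 0 (below the triangle threshold p ~ 1/n).


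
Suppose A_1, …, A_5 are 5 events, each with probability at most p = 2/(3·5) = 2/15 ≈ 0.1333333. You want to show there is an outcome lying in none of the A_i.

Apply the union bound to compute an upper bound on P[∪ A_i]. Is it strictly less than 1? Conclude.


Union bound: P[∪_{i=1}^{5} A_i] ≤ Σ_i P[A_i] ≤ 5·p = 5·(2/15) = 2/3.
Numerically: 2/3 ≈ 0.6666667.
Is 2/3 < 1? YES.
Since P[∪ A_i] ≤ 2/3 < 1, the complement has P[∩ A_i^c] ≥ 1 − 2/3 = 1/3 > 0, so some outcome avoids every A_i.

5·p = 2/3 ≈ 0.6666667; existence CERTIFIED by the union bound.


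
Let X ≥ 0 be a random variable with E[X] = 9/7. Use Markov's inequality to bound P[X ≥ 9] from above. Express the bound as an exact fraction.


μ = E[X] = 9/7, a = 9.
Markov: P[X ≥ 9] ≤ μ/a = (9/7)/9 = 1/7.
Numerically: ≈ 0.1429.
(Since a = 9 > μ = 1.2857, the bound 1/7 is < 1 and informative.)

P[X ≥ 9] ≤ 1/7 ≈ 0.1429.


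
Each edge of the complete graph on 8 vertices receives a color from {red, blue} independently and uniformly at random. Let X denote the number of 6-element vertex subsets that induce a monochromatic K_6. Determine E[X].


Let X = Σ_S X_S over the C(8, 6) = 28 subsets S of size 6, where X_S = 1 if the K_6 on S is monochromatic.
For a fixed S, the K_6 on S has C(6, 2) = 15 edges. P[all 15 edges red] = (1/2)^15, and likewise for blue, so P[monochromatic] = 2·(1/2)^15 = 2^{1 − 15} = 1/16384.
By linearity: E[X] = C(8, 6) · 2^{1 − 15} = 28 · 1/16384 = 7/4096.
Numerically: E[X] ≈ 0.00171.

E[X] = C(8,6)·2^(1−C(6,2)) = 7/4096 ≈ 0.00171.


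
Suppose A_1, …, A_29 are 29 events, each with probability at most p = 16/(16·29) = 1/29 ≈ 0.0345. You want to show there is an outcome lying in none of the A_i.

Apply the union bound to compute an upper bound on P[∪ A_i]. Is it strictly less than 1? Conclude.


Union bound: P[∪_{i=1}^{29} A_i] ≤ Σ_i P[A_i] ≤ 29·p = 29·(1/29) = 1.
Numerically: 1 ≈ 1.0000.
Is 1 < 1? NO.
Since the bound 1 is ≥ 1, the union bound is uninformative here; it does NOT by itself certify existence.

29·p = 1 ≈ 1.0000; existence NOT certified by the union bound.


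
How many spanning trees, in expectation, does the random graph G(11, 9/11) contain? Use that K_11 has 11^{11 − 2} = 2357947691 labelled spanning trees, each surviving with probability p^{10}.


K_11 has 11^{11 − 2} = 2357947691 labelled spanning trees.
For each such spanning tree H, let X_H = 1 if all 10 edges of H are present in G. Then P[X_H = 1] = p^{10} = (9/11)^{10} = 3486784401/25937424601.
By linearity: E[X] = Σ_H E[X_H] = 2357947691 · p^{10} = 2357947691 · 3486784401/25937424601 = 3486784401/11.
Numerically: E[X] ≈ 3.17e+08.

E[X] = 2357947691 · (9/11)^{10} = 3486784401/11 ≈ 3.17e+08.


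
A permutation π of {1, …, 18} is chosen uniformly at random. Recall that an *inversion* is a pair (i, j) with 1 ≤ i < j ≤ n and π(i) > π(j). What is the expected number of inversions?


Write X = Σ X_I over the C(18, 2) = 153 pairs i < j, with X_I the indicator of one inversion.
There are 153 indicators.
For each fixed pair i < j, the values π(i) and π(j) are two distinct elements of {1, …, 18} in uniformly random order; by symmetry P[π(i) > π(j)] = 1/2.
By linearity: E[X] = 153 · (1/2) = C(18, 2) · (1/2) = 153/2 = 153/2 ≈ 76.500000.

E[X] = 153/2 = 76.500000.


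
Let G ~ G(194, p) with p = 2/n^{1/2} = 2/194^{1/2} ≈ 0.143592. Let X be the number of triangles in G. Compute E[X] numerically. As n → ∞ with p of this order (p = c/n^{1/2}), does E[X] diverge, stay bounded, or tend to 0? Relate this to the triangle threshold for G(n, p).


Number of potential triangles: C(194, 3) = 1198144.
Each occurs with probability p³ ≈ (0.143592)³ ≈ 2.96065220e-03.
By linearity: E[X] = C(194, 3)·p³ ≈ 1198144 · 2.96065220e-03 ≈ 3547.287670.
Since α = 1/2 < 1, p = c/n^{1/2} ≫ 1/n is above the triangle threshold p ~ 1/n. Asymptotically E[X] ~ (c³/6)·n^{3(1−α)} = (2³/6)·n^{1.5} → ∞; triangles are abundant w.h.p.

E[X] ≈ 3547.287670; in regime p = Θ(1/n^{1/2}) E[X] diverges (above the triangle threshold p ~ 1/n).


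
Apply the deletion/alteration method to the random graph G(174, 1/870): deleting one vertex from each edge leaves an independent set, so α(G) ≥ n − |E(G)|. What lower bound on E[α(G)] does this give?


E[|E(G)|] = C(174, 2)·p = 15051 · (1/870) = 173/10.
E[α(G)] ≥ n − E[|E(G)|] = 174 − 173/10 = 1567/10.
Numerically: ≈ 156.7000.
(This is only a lower bound; the true E[α(G)] may be larger.)

E[α(G)] ≥ 1567/10 ≈ 156.7000.


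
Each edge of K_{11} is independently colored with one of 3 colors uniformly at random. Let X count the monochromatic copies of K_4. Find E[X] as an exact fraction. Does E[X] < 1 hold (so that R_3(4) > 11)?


E[X] = C(11, 4) · 3^{1 − 6} = 330 · 3^{−5} = 330/243.
As a reduced fraction: E[X] = 110/81 ≈ 1.3580247.
Is E[X] < 1? NO.
Since E[X] ≥ 1, the first-moment bound is inconclusive at n = 11; it does NOT by itself certify R_3(4) > 11.

E[X] = 110/81 ≈ 1.3580247; E[X] ≥ 1; first-moment method inconclusive here.


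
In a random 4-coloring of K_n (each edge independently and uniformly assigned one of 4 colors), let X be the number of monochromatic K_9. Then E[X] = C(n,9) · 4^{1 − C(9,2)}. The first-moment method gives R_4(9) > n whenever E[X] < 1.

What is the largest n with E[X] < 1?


We need C(n, 9) · 4^{1 − 36} < 1, i.e. C(n, 9) < 4^{36 − 1} = 1180591620717411303424.
Check values of n near the boundary:
  n = 910: C(910, 9) = 1133378248346922788210; 1133378248346922788210 < 1180591620717411303424? YES
  n = 911: C(911, 9) = 1144686900492291197405; 1144686900492291197405 < 1180591620717411303424? YES
  n = 912: C(912, 9) = 1156095740032081475120; 1156095740032081475120 < 1180591620717411303424? YES
  n = 913: C(913, 9) = 1167605542753639808390; 1167605542753639808390 < 1180591620717411303424? YES
  n = 914: C(914, 9) = 1179217089587653905932; 1179217089587653905932 < 1180591620717411303424? YES
  n = 915: C(915, 9) = 1190931166636537885130; 1190931166636537885130 < 1180591620717411303424? NO
The largest n with C(n, 9) < 1180591620717411303424 is n = 914 (where E[X] = 294804272396913476483/295147905179352825856 ≈ 0.999). Hence R_4(9) > 914, i.e. R_4(9) ≥ 915.

Largest n = 914; hence R_4(9) > 914.


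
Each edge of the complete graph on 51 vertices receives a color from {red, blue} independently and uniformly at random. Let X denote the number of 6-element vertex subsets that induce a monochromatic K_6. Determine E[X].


Let X = Σ_S X_S over the C(51, 6) = 18009460 subsets S of size 6, where X_S = 1 if the K_6 on S is monochromatic.
For a fixed S, the K_6 on S has C(6, 2) = 15 edges. P[all 15 edges red] = (1/2)^15, and likewise for blue, so P[monochromatic] = 2·(1/2)^15 = 2^{1 − 15} = 1/16384.
Summing: E[X] = C(51, 6) · 2^{1 − 15} = 18009460 · 1/16384 = 4502365/4096.
Numerically: E[X] ≈ 1099.2102.

E[X] = C(51,6)·2^(1−C(6,2)) = 4502365/4096 ≈ 1099.2102.


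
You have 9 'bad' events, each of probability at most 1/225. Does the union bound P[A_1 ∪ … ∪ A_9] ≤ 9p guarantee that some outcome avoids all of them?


Union bound: P[∪_{i=1}^{9} A_i] ≤ Σ_i P[A_i] ≤ 9·p = 9·(1/225) = 1/25.
Numerically: 1/25 ≈ 0.040.
Is 1/25 < 1? YES.
Since P[∪ A_i] ≤ 1/25 < 1, the complement has P[∩ A_i^c] ≥ 1 − 1/25 = 24/25 > 0, so some outcome avoids every A_i.

9·p = 1/25 ≈ 0.040; existence CERTIFIED by the union bound.


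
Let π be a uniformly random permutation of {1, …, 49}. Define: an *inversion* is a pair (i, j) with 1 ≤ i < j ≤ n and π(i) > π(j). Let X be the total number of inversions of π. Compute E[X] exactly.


Write X = Σ X_I over the C(49, 2) = 1176 pairs i < j, with X_I the indicator of one inversion.
There are 1176 indicators.
For each fixed pair i < j, the values π(i) and π(j) are two distinct elements of {1, …, 49} in uniformly random order; by symmetry P[π(i) > π(j)] = 1/2.
By linearity: E[X] = 1176 · (1/2) = C(49, 2) · (1/2) = 1176/2 = 588 ≈ 588.0000.

E[X] = 588 = 588.0000.


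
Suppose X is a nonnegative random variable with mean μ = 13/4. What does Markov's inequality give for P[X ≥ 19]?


μ = E[X] = 13/4, a = 19.
Markov: P[X ≥ 19] ≤ μ/a = (13/4)/19 = 13/76.
Numerically: ≈ 0.171.
(Since a = 19 > μ = 3.250, the bound 13/76 is < 1 and informative.)

P[X ≥ 19] ≤ 13/76 ≈ 0.171.


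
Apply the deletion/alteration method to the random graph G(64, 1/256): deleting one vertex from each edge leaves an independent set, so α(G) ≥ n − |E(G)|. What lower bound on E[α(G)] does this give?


E[|E(G)|] = C(64, 2)·p = 2016 · (1/256) = 63/8.
E[α(G)] ≥ n − E[|E(G)|] = 64 − 63/8 = 449/8.
Numerically: ≈ 56.12500.
(This is only a lower bound; the true E[α(G)] may be larger.)

E[α(G)] ≥ 449/8 ≈ 56.12500.


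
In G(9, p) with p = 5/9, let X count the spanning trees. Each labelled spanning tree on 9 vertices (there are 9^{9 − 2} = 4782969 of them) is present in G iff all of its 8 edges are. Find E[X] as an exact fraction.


K_9 has 9^{9 − 2} = 4782969 labelled spanning trees.
For each such spanning tree H, let X_H = 1 if all 8 edges of H are present in G. Then P[X_H = 1] = p^{8} = (5/9)^{8} = 390625/43046721.
Summing the indicators: E[X] = Σ_H E[X_H] = 4782969 · p^{8} = 4782969 · 390625/43046721 = 390625/9.
Numerically: E[X] ≈ 43403.

E[X] = 4782969 · (5/9)^{8} = 390625/9 ≈ 43403.


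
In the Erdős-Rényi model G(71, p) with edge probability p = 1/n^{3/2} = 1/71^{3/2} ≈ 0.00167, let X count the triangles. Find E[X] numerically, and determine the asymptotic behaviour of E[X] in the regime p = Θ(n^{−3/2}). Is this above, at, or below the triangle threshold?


Number of potential triangles: C(71, 3) = 57155.
Each occurs with probability p³ ≈ (0.00167)³ ≈ 4.67022e-09.
By linearity: E[X] = C(71, 3)·p³ ≈ 57155 · 4.67022e-09 ≈ 0.000.
Since α = 3/2 > 1, p = c/n^{3/2} = o(1/n) is below the triangle threshold p ~ 1/n. Asymptotically E[X] ~ (c³/6)·n^{3(1−α)} = (1³/6)·n^{-1.5} → 0, so by Markov's inequality G has no triangles w.h.p.

E[X] ≈ 0.000; in regime p = Θ(1/n^{3/2}) E[X] tends to 0 (below the triangle threshold p ~ 1/n).


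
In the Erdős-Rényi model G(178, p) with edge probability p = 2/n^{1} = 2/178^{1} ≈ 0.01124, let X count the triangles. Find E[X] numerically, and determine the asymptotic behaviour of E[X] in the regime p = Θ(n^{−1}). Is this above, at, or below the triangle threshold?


Number of potential triangles: C(178, 3) = 924176.
Each occurs with probability p³ ≈ (0.01124)³ ≈ 1.418502e-06.
By linearity: E[X] = C(178, 3)·p³ ≈ 924176 · 1.418502e-06 ≈ 1.3109.
Here α = 1, so p = 2/n is exactly at the triangle threshold p ~ 1/n. Asymptotically E[X] → c³/6 = 2³/6 = 4/3 ≈ 1.3333, a bounded constant. In this regime the triangle count is asymptotically Poisson(c³/6).

E[X] ≈ 1.3109; in regime p = Θ(1/n^{1}) E[X] stays bounded (at the triangle threshold p ~ 1/n).


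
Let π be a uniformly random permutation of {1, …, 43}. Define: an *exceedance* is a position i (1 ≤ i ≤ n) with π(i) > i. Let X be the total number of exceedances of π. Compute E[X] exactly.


Write X = Σ_{i=1}^{43} X_i, where X_i = 1_{π(i) > i}.
For each fixed i, π(i) is uniform over {1, …, 43} (marginal of a uniform permutation), so P[π(i) > i] = (n − i)/n. Summing: Σ_{i=1}^{43} (n − i)/n = (0 + 1 + … + 42)/43 = 43(43 − 1)/(2·43) = (43 − 1)/2.
Hence E[X] = Σ_{i=1}^{43} (43 − i)/43 = 21 ≈ 21.000000.

E[X] = 21 = 21.000000.


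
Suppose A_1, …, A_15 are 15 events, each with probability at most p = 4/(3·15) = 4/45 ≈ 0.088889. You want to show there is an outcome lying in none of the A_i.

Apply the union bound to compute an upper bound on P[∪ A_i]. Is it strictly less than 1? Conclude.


Union bound: P[∪_{i=1}^{15} A_i] ≤ Σ_i P[A_i] ≤ 15·p = 15·(4/45) = 4/3.
Numerically: 4/3 ≈ 1.333333.
Is 4/3 < 1? NO.
Since the bound 4/3 is ≥ 1, the union bound is uninformative here; it does NOT by itself certify existence.

15·p = 4/3 ≈ 1.333333; existence NOT certified by the union bound.


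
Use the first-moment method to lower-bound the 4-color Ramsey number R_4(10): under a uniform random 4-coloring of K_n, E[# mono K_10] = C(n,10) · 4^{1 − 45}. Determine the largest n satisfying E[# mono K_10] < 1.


We need C(n, 10) · 4^{1 − 45} < 1, i.e. C(n, 10) < 4^{45 − 1} = 309485009821345068724781056.
Check values of n near the boundary:
  n = 2018: C(2018, 10) = 301820606687612220663963508; 301820606687612220663963508 < 309485009821345068724781056? YES
  n = 2019: C(2019, 10) = 303322949179835278009229628; 303322949179835278009229628 < 309485009821345068724781056? YES
  n = 2020: C(2020, 10) = 304832018578739931133653656; 304832018578739931133653656 < 309485009821345068724781056? YES
  n = 2021: C(2021, 10) = 306347841644770462864800616; 306347841644770462864800616 < 309485009821345068724781056? YES
  n = 2022: C(2022, 10) = 307870445231474093395937796; 307870445231474093395937796 < 309485009821345068724781056? YES
  n = 2023: C(2023, 10) = 309399856285778485315440716; 309399856285778485315440716 < 309485009821345068724781056? YES
  n = 2024: C(2024, 10) = 310936101848269937576192656; 310936101848269937576192656 < 309485009821345068724781056? NO
The largest n with C(n, 10) < 309485009821345068724781056 is n = 2023 (where E[X] = 77349964071444621328860179/77371252455336267181195264 ≈ 1.000). Hence R_4(10) > 2023, i.e. R_4(10) ≥ 2024.

Largest n = 2023; hence R_4(10) > 2023.


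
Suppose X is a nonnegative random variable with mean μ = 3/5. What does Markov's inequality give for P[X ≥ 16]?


μ = E[X] = 3/5, a = 16.
Markov: P[X ≥ 16] ≤ μ/a = (3/5)/16 = 3/80.
Numerically: ≈ 0.037500.
(Since a = 16 > μ = 0.600000, the bound 3/80 is < 1 and informative.)

P[X ≥ 16] ≤ 3/80 ≈ 0.037500.


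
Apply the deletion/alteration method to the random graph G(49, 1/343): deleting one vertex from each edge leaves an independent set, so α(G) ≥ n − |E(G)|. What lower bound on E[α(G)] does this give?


E[|E(G)|] = C(49, 2)·p = 1176 · (1/343) = 24/7.
E[α(G)] ≥ n − E[|E(G)|] = 49 − 24/7 = 319/7.
Numerically: ≈ 45.571429.
(This is only a lower bound; the true E[α(G)] may be larger.)

E[α(G)] ≥ 319/7 ≈ 45.571429.


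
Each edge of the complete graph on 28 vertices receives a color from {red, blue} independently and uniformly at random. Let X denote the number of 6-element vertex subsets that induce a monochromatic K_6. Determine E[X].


Let X = Σ_S X_S over the C(28, 6) = 376740 subsets S of size 6, where X_S = 1 if the K_6 on S is monochromatic.
For a fixed S, the K_6 on S has C(6, 2) = 15 edges. P[all 15 edges red] = (1/2)^15, and likewise for blue, so P[monochromatic] = 2·(1/2)^15 = 2^{1 − 15} = 1/16384.
Summing: E[X] = C(28, 6) · 2^{1 − 15} = 376740 · 1/16384 = 94185/4096.
Numerically: E[X] ≈ 22.9944.

E[X] = C(28,6)·2^(1−C(6,2)) = 94185/4096 ≈ 22.9944.


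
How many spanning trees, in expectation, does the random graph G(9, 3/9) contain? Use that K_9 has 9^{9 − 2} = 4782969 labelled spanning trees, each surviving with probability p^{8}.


K_9 has 9^{9 − 2} = 4782969 labelled spanning trees.
For each such spanning tree H, let X_H = 1 if all 8 edges of H are present in G. Then P[X_H = 1] = p^{8} = (1/3)^{8} = 1/6561.
By linearity: E[X] = Σ_H E[X_H] = 4782969 · p^{8} = 4782969 · 1/6561 = 729.
Numerically: E[X] ≈ 729.

E[X] = 4782969 · (1/3)^{8} = 729 ≈ 729.


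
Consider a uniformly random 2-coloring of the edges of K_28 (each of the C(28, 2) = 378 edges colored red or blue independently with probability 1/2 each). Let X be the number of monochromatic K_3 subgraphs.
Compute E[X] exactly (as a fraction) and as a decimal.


Let X = Σ_S X_S over the C(28, 3) = 3276 subsets S of size 3, where X_S = 1 if the K_3 on S is monochromatic.
For a fixed S, the K_3 on S has C(3, 2) = 3 edges. P[all 3 edges red] = (1/2)^3, and likewise for blue, so P[monochromatic] = 2·(1/2)^3 = 2^{1 − 3} = 1/4.
By linearity of expectation: E[X] = C(28, 3) · 2^{1 − 3} = 3276 · 1/4 = 819.
Numerically: E[X] ≈ 819.000000.

E[X] = C(28,3)·2^(1−C(3,2)) = 819 ≈ 819.000000.


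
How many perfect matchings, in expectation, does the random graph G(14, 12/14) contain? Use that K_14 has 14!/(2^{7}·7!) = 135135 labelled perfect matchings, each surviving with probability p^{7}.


K_14 has 14!/(2^{7}·7!) = 135135 labelled perfect matchings.
For each such perfect matching H, let X_H = 1 if all 7 edges of H are present in G. Then P[X_H = 1] = p^{7} = (6/7)^{7} = 279936/823543.
By linearity: E[X] = Σ_H E[X_H] = 135135 · p^{7} = 135135 · 279936/823543 = 5404164480/117649.
Numerically: E[X] ≈ 4.59e+04.

E[X] = 135135 · (6/7)^{7} = 5404164480/117649 ≈ 4.59e+04.


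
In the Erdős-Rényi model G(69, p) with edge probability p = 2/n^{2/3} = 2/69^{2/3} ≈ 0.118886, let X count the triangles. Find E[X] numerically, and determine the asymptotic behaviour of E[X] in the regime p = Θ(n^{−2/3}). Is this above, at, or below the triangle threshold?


Number of potential triangles: C(69, 3) = 52394.
Each occurs with probability p³ ≈ (0.118886)³ ≈ 1.68031926e-03.
By linearity: E[X] = C(69, 3)·p³ ≈ 52394 · 1.68031926e-03 ≈ 88.038647.
Since α = 2/3 < 1, p = c/n^{2/3} ≫ 1/n is above the triangle threshold p ~ 1/n. Asymptotically E[X] ~ (c³/6)·n^{3(1−α)} = (2³/6)·n^{1} → ∞; triangles are abundant w.h.p.

E[X] ≈ 88.038647; in regime p = Θ(1/n^{2/3}) E[X] diverges (above the triangle threshold p ~ 1/n).


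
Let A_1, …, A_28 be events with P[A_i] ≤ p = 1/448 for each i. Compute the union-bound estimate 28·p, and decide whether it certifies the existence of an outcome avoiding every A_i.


Union bound: P[∪_{i=1}^{28} A_i] ≤ Σ_i P[A_i] ≤ 28·p = 28·(1/448) = 1/16.
Numerically: 1/16 ≈ 0.062500.
Is 1/16 < 1? YES.
Since P[∪ A_i] ≤ 1/16 < 1, the complement has P[∩ A_i^c] ≥ 1 − 1/16 = 15/16 > 0, so some outcome avoids every A_i.

28·p = 1/16 ≈ 0.062500; existence CERTIFIED by the union bound.


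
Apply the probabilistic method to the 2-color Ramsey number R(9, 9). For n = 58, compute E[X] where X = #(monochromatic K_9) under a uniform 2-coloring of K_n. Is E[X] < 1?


E[X] = C(58, 9) · 2^{1 − 36} = 10648873950 · 2^{−35} = 10648873950/34359738368.
As a reduced fraction: E[X] = 5324436975/17179869184 ≈ 0.310.
Is E[X] < 1? YES.
Since E[X] < 1, there exists a 2-coloring of K_{58} with no monochromatic K_9; hence R(9, 9) > 58.

E[X] = 5324436975/17179869184 ≈ 0.310; E[X] < 1, so R(9, 9) > 58.


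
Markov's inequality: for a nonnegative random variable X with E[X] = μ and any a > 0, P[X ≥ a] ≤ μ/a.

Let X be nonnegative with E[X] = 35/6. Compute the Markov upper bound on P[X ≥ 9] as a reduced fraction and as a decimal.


μ = E[X] = 35/6, a = 9.
Markov: P[X ≥ 9] ≤ μ/a = (35/6)/9 = 35/54.
Numerically: ≈ 0.648148.
(Since a = 9 > μ = 5.833333, the bound 35/54 is < 1 and informative.)

P[X ≥ 9] ≤ 35/54 ≈ 0.648148.


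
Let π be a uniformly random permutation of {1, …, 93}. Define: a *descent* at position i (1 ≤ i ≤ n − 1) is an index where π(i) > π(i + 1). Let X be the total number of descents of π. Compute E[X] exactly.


Write X = Σ X_I over i = 1, …, 92, with X_I the indicator of one descent.
There are 92 indicators.
For each fixed i, the pair (π(i), π(i+1)) is a uniformly random ordered pair of distinct values from {1, …, 93}; by symmetry P[π(i) > π(i+1)] = 1/2.
By linearity: E[X] = 92 · (1/2) = (93 − 1) · (1/2) = 46 ≈ 46.00000.

E[X] = 46 = 46.00000.


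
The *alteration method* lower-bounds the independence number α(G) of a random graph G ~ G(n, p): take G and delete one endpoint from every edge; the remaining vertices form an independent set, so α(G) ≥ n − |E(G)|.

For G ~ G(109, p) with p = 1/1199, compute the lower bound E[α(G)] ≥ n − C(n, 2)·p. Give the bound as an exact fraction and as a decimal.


E[|E(G)|] = C(109, 2)·p = 5886 · (1/1199) = 54/11.
E[α(G)] ≥ n − E[|E(G)|] = 109 − 54/11 = 1145/11.
Numerically: ≈ 104.090909.
(This is only a lower bound; the true E[α(G)] may be larger.)

E[α(G)] ≥ 1145/11 ≈ 104.090909.


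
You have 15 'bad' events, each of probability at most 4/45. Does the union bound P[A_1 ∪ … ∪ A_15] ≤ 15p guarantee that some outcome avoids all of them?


Union bound: P[∪_{i=1}^{15} A_i] ≤ Σ_i P[A_i] ≤ 15·p = 15·(4/45) = 4/3.
Numerically: 4/3 ≈ 1.333333.
Is 4/3 < 1? NO.
Since the bound 4/3 is ≥ 1, the union bound is uninformative here; it does NOT by itself certify existence.

15·p = 4/3 ≈ 1.333333; existence NOT certified by the union bound.


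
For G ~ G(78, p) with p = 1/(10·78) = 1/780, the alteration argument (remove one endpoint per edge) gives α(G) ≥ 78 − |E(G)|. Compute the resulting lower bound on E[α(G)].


E[|E(G)|] = C(78, 2)·p = 3003 · (1/780) = 77/20.
E[α(G)] ≥ n − E[|E(G)|] = 78 − 77/20 = 1483/20.
Numerically: ≈ 74.150.
(This is only a lower bound; the true E[α(G)] may be larger.)

E[α(G)] ≥ 1483/20 ≈ 74.150.


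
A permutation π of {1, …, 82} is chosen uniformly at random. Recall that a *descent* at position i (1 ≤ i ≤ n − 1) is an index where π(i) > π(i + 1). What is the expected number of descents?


Write X = Σ X_I over i = 1, …, 81, with X_I the indicator of one descent.
There are 81 indicators.
For each fixed i, the pair (π(i), π(i+1)) is a uniformly random ordered pair of distinct values from {1, …, 82}; by symmetry P[π(i) > π(i+1)] = 1/2.
By linearity: E[X] = 81 · (1/2) = (82 − 1) · (1/2) = 81/2 ≈ 40.500.

E[X] = 81/2 = 40.500.


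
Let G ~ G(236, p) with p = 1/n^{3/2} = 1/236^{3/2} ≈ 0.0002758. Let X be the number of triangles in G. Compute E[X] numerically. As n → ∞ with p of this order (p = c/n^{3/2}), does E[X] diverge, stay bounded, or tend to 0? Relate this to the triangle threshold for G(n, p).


Number of potential triangles: C(236, 3) = 2162940.
Each occurs with probability p³ ≈ (0.0002758)³ ≈ 2.098437e-11.
By linearity: E[X] = C(236, 3)·p³ ≈ 2162940 · 2.098437e-11 ≈ 0.0000.
Since α = 3/2 > 1, p = c/n^{3/2} = o(1/n) is below the triangle threshold p ~ 1/n. Asymptotically E[X] ~ (c³/6)·n^{3(1−α)} = (1³/6)·n^{-1.5} → 0, so by Markov's inequality G has no triangles w.h.p.

E[X] ≈ 0.0000; in regime p = Θ(1/n^{3/2}) E[X] tends to 0 (below the triangle threshold p ~ 1/n).


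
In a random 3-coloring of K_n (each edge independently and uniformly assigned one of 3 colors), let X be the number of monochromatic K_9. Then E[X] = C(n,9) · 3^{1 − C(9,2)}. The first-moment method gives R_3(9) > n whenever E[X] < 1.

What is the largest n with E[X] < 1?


We need C(n, 9) · 3^{1 − 36} < 1, i.e. C(n, 9) < 3^{36 − 1} = 50031545098999707.
Check values of n near the boundary:
  n = 299: C(299, 9) = 46610674441390059; 46610674441390059 < 50031545098999707? YES
  n = 300: C(300, 9) = 48052241692154700; 48052241692154700 < 50031545098999707? YES
  n = 301: C(301, 9) = 49533303936090975; 49533303936090975 < 50031545098999707? YES
  n = 302: C(302, 9) = 51054804739588650; 51054804739588650 < 50031545098999707? NO
The largest n with C(n, 9) < 50031545098999707 is n = 301 (where E[X] = 16511101312030325/16677181699666569 ≈ 0.990). Hence R_3(9) > 301, i.e. R_3(9) ≥ 302.

Largest n = 301; hence R_3(9) > 301.


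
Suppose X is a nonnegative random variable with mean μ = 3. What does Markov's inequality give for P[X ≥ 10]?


μ = E[X] = 3, a = 10.
Markov: P[X ≥ 10] ≤ μ/a = (3)/10 = 3/10.
Numerically: ≈ 0.300000.
(Since a = 10 > μ = 3.000000, the bound 3/10 is < 1 and informative.)

P[X ≥ 10] ≤ 3/10 ≈ 0.300000.


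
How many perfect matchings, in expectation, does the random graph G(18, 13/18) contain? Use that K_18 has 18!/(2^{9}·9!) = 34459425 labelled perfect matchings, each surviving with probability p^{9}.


K_18 has 18!/(2^{9}·9!) = 34459425 labelled perfect matchings.
For each such perfect matching H, let X_H = 1 if all 9 edges of H are present in G. Then P[X_H = 1] = p^{9} = (13/18)^{9} = 10604499373/198359290368.
By linearity: E[X] = Σ_H E[X_H] = 34459425 · p^{9} = 34459425 · 10604499373/198359290368 = 4511419145758525/2448880128.
Numerically: E[X] ≈ 1.842e+06.

E[X] = 34459425 · (13/18)^{9} = 4511419145758525/2448880128 ≈ 1.842e+06.


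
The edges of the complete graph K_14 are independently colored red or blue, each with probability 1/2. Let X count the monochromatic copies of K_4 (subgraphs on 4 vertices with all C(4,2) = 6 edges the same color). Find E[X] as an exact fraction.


Let X = Σ_S X_S over the C(14, 4) = 1001 subsets S of size 4, where X_S = 1 if the K_4 on S is monochromatic.
For a fixed S, the K_4 on S has C(4, 2) = 6 edges. P[all 6 edges red] = (1/2)^6, and likewise for blue, so P[monochromatic] = 2·(1/2)^6 = 2^{1 − 6} = 1/32.
Summing: E[X] = C(14, 4) · 2^{1 − 6} = 1001 · 1/32 = 1001/32.
Numerically: E[X] ≈ 31.281.

E[X] = C(14,4)·2^(1−C(4,2)) = 1001/32 ≈ 31.281.


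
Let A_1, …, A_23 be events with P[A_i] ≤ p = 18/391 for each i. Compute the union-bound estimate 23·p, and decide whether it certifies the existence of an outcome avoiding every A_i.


Union bound: P[∪_{i=1}^{23} A_i] ≤ Σ_i P[A_i] ≤ 23·p = 23·(18/391) = 18/17.
Numerically: 18/17 ≈ 1.0588235.
Is 18/17 < 1? NO.
Since the bound 18/17 is ≥ 1, the union bound is uninformative here; it does NOT by itself certify existence.

23·p = 18/17 ≈ 1.0588235; existence NOT certified by the union bound.


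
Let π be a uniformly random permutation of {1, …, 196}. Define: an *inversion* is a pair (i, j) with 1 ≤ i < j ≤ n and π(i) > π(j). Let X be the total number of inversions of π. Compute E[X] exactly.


Write X = Σ X_I over the C(196, 2) = 19110 pairs i < j, with X_I the indicator of one inversion.
There are 19110 indicators.
For each fixed pair i < j, the values π(i) and π(j) are two distinct elements of {1, …, 196} in uniformly random order; by symmetry P[π(i) > π(j)] = 1/2.
By linearity: E[X] = 19110 · (1/2) = C(196, 2) · (1/2) = 19110/2 = 9555 ≈ 9555.0000.

E[X] = 9555 = 9555.0000.


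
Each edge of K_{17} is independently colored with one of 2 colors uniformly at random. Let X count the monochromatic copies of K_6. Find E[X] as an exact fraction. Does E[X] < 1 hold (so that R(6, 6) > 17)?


E[X] = C(17, 6) · 2^{1 − 15} = 12376 · 2^{−14} = 12376/16384.
As a reduced fraction: E[X] = 1547/2048 ≈ 0.7553711.
Is E[X] < 1? YES.
Since E[X] < 1, there exists a 2-coloring of K_{17} with no monochromatic K_6; hence R(6, 6) > 17.

E[X] = 1547/2048 ≈ 0.7553711; E[X] < 1, so R(6, 6) > 17.


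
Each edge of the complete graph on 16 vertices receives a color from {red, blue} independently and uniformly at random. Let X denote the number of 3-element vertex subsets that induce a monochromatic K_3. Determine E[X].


Let X = Σ_S X_S over the C(16, 3) = 560 subsets S of size 3, where X_S = 1 if the K_3 on S is monochromatic.
For a fixed S, the K_3 on S has C(3, 2) = 3 edges. P[all 3 edges red] = (1/2)^3, and likewise for blue, so P[monochromatic] = 2·(1/2)^3 = 2^{1 − 3} = 1/4.
By linearity of expectation: E[X] = C(16, 3) · 2^{1 − 3} = 560 · 1/4 = 140.
Numerically: E[X] ≈ 140.0000.

E[X] = C(16,3)·2^(1−C(3,2)) = 140 ≈ 140.0000.


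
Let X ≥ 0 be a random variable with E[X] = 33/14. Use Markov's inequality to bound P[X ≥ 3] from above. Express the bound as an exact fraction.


μ = E[X] = 33/14, a = 3.
Markov: P[X ≥ 3] ≤ μ/a = (33/14)/3 = 11/14.
Numerically: ≈ 0.785714.
(Since a = 3 > μ = 2.357143, the bound 11/14 is < 1 and informative.)

P[X ≥ 3] ≤ 11/14 ≈ 0.785714.


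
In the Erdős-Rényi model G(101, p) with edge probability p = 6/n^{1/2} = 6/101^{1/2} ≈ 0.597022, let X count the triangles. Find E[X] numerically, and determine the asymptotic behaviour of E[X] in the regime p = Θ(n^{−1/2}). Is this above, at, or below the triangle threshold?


Number of potential triangles: C(101, 3) = 166650.
Each occurs with probability p³ ≈ (0.597022)³ ≈ 2.12800033e-01.
By linearity: E[X] = C(101, 3)·p³ ≈ 166650 · 2.12800033e-01 ≈ 35463.125459.
Since α = 1/2 < 1, p = c/n^{1/2} ≫ 1/n is above the triangle threshold p ~ 1/n. Asymptotically E[X] ~ (c³/6)·n^{3(1−α)} = (6³/6)·n^{1.5} → ∞; triangles are abundant w.h.p.

E[X] ≈ 35463.125459; in regime p = Θ(1/n^{1/2}) E[X] diverges (above the triangle threshold p ~ 1/n).


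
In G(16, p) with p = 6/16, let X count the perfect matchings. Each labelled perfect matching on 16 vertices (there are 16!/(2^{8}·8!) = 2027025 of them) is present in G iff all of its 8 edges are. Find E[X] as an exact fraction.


K_16 has 16!/(2^{8}·8!) = 2027025 labelled perfect matchings.
For each such perfect matching H, let X_H = 1 if all 8 edges of H are present in G. Then P[X_H = 1] = p^{8} = (3/8)^{8} = 6561/16777216.
Summing the indicators: E[X] = Σ_H E[X_H] = 2027025 · p^{8} = 2027025 · 6561/16777216 = 13299311025/16777216.
Numerically: E[X] ≈ 792.7.

E[X] = 2027025 · (3/8)^{8} = 13299311025/16777216 ≈ 792.7.


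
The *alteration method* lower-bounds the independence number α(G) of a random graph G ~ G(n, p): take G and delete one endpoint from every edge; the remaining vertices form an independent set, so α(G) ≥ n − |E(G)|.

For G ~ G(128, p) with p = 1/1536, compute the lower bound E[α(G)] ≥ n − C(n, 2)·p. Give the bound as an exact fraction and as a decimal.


E[|E(G)|] = C(128, 2)·p = 8128 · (1/1536) = 127/24.
E[α(G)] ≥ n − E[|E(G)|] = 128 − 127/24 = 2945/24.
Numerically: ≈ 122.708.
(This is only a lower bound; the true E[α(G)] may be larger.)

E[α(G)] ≥ 2945/24 ≈ 122.708.


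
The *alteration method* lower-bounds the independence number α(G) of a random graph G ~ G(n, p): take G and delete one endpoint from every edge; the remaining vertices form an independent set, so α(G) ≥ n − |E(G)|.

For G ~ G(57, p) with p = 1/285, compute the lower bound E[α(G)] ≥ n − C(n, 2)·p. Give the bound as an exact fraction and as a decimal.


E[|E(G)|] = C(57, 2)·p = 1596 · (1/285) = 28/5.
E[α(G)] ≥ n − E[|E(G)|] = 57 − 28/5 = 257/5.
Numerically: ≈ 51.400.
(This is only a lower bound; the true E[α(G)] may be larger.)

E[α(G)] ≥ 257/5 ≈ 51.400.


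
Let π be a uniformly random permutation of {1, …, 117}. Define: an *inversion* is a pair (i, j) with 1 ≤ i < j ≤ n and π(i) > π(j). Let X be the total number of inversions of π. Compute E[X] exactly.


Write X = Σ X_I over the C(117, 2) = 6786 pairs i < j, with X_I the indicator of one inversion.
There are 6786 indicators.
For each fixed pair i < j, the values π(i) and π(j) are two distinct elements of {1, …, 117} in uniformly random order; by symmetry P[π(i) > π(j)] = 1/2.
By linearity: E[X] = 6786 · (1/2) = C(117, 2) · (1/2) = 6786/2 = 3393 ≈ 3393.00000.

E[X] = 3393 = 3393.00000.
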